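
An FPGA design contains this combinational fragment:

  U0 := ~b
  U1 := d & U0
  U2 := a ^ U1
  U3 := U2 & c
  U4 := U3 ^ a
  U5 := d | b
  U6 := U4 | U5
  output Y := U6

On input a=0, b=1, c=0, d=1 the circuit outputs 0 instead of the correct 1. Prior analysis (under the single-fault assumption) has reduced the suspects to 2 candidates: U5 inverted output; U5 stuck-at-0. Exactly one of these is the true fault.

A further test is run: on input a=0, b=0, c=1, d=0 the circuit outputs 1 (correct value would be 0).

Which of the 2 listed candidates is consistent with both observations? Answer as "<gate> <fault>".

Evaluate each candidate on input a=0, b=0, c=1, d=0:
  U5 inverted output: U0=1, U1=0, U2=0, U3=0, U4=0, U5=1 [inverted output], U6=1 → 1 — matches
  U5 stuck-at-0: U0=1, U1=0, U2=0, U3=0, U4=0, U5=0 [stuck-at-0], U6=0 → 0 — eliminated
Only U5 inverted output reproduces the observed 1.

U5 inverted output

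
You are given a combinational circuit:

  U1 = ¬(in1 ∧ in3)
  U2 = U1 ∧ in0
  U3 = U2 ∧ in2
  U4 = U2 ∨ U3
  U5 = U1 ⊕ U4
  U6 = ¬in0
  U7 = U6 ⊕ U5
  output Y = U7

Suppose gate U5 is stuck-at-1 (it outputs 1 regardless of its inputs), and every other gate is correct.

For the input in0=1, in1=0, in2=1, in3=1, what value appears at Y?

Propagate with U5 forced: U1=1, U2=1, U3=1, U4=1, U5=1 [stuck-at-1], U6=0, U7=1.
So Y = 1. (Without the fault it would be 0.)

1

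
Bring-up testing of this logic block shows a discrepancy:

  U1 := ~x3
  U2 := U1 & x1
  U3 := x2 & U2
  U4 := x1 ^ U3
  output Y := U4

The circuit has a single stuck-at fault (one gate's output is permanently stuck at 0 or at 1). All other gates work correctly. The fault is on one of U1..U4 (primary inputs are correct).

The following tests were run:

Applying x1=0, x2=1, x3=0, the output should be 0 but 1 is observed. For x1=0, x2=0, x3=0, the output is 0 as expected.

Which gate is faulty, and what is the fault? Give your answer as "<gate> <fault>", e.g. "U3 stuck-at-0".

U2 stuck-at-1

Fault-free values for test 1 (x1=0, x2=1, x3=0): U1=1, U2=0, U3=0, U4=0, giving Y=0. Observed 1.
Test 1: faults giving observed 1 are {U2 stuck-at-1, U3 stuck-at-1, U4 stuck-at-1}.
Test 2 (x1=0, x2=0, x3=0): fault-free U1=1, U2=0, U3=0, U4=0 → 0; observed 0. Eliminates U3 stuck-at-1, U4 stuck-at-1.
Only U2 stuck-at-1 is consistent with every test.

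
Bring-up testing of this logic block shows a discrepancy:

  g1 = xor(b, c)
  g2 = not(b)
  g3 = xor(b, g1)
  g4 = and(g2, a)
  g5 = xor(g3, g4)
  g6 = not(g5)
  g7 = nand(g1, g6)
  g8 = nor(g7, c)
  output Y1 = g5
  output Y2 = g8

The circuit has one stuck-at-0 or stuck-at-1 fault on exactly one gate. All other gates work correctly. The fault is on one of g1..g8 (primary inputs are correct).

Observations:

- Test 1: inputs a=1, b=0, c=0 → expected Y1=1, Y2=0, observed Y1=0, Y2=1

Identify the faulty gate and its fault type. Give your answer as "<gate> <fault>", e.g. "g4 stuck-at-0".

g1 stuck-at-1

Fault-free values for test 1 (a=1, b=0, c=0): g1=0, g2=1, g3=0, g4=1, g5=1, g6=0, g7=1, g8=0, giving Y1=1, Y2=0. Observed Y1=0, Y2=1.
Test 1: faults giving observed Y1=0, Y2=1 are {g1 stuck-at-1}.
Only g1 stuck-at-1 is consistent with every test.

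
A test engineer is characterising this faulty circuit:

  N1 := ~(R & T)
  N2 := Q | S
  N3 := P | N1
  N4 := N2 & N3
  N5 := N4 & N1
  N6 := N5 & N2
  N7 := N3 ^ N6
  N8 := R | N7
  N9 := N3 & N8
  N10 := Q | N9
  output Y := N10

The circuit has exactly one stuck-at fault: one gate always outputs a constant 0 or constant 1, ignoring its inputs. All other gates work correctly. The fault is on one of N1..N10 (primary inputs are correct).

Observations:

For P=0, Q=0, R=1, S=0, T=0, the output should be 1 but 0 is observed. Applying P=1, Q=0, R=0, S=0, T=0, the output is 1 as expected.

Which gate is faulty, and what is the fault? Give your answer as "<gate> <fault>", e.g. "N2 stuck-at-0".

N1 stuck-at-0

Fault-free values for test 1 (P=0, Q=0, R=1, S=0, T=0): N1=1, N2=0, N3=1, N4=0, N5=0, N6=0, N7=1, N8=1, N9=1, N10=1, giving Y=1. Observed 0.
Test 1: faults giving observed 0 are {N1 stuck-at-0, N3 stuck-at-0, N8 stuck-at-0, N9 stuck-at-0, N10 stuck-at-0}.
Test 2 (P=1, Q=0, R=0, S=0, T=0): fault-free N1=1, N2=0, N3=1, N4=0, N5=0, N6=0, N7=1, N8=1, N9=1, N10=1 → 1; observed 1. Eliminates N3 stuck-at-0, N8 stuck-at-0, N9 stuck-at-0, N10 stuck-at-0.
Only N1 stuck-at-0 is consistent with every test.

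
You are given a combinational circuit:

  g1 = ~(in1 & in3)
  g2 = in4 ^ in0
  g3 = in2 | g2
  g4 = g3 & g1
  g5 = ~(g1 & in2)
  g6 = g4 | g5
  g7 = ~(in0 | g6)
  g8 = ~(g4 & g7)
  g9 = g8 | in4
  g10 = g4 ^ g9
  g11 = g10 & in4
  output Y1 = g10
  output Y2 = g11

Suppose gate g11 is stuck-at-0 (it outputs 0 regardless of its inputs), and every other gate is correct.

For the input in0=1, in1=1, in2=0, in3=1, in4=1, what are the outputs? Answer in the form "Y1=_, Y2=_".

Y1=1, Y2=0

Propagate with g11 forced: g1=0, g2=0, g3=0, g4=0, g5=1, g6=1, g7=0, g8=1, g9=1, g10=1, g11=0 [stuck-at-0].
So the outputs are Y1=1, Y2=0. (Without the fault they would be Y1=1, Y2=1.)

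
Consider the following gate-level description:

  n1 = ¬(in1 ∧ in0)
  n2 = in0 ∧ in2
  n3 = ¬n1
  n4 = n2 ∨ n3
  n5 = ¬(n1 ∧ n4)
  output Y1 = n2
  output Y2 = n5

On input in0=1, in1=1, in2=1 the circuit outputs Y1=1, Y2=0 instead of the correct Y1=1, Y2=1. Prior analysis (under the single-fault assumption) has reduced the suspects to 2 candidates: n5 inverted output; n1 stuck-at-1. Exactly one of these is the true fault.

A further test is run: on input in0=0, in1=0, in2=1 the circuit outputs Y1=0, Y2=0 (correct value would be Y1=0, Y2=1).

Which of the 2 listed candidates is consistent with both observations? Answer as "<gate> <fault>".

Evaluate each candidate on input in0=0, in1=0, in2=1:
  n5 inverted output: n1=1, n2=0, n3=0, n4=0, n5=0 [inverted output] → Y1=0, Y2=0 — matches
  n1 stuck-at-1: n1=1 [stuck-at-1], n2=0, n3=0, n4=0, n5=1 → Y1=0, Y2=1 — eliminated
Only n5 inverted output reproduces the observed Y1=0, Y2=0.

n5 inverted output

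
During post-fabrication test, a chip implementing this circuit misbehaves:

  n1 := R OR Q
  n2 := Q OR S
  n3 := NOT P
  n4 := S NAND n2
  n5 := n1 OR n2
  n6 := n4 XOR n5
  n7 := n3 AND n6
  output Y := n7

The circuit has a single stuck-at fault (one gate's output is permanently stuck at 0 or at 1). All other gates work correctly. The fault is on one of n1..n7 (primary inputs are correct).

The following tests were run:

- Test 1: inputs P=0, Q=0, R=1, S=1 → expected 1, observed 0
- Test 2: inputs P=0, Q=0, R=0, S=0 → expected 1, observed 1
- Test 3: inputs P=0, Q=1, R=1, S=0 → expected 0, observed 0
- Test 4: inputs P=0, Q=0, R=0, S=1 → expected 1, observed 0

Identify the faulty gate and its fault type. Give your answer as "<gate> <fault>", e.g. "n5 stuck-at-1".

n4 stuck-at-1

Fault-free values for test 1 (P=0, Q=0, R=1, S=1): n1=1, n2=1, n3=1, n4=0, n5=1, n6=1, n7=1, giving Y=1. Observed 0.
Test 1: faults giving observed 0 are {n2 stuck-at-0, n3 stuck-at-0, n4 stuck-at-1, n5 stuck-at-0, n6 stuck-at-0, n7 stuck-at-0}.
Test 2 (P=0, Q=0, R=0, S=0): fault-free n1=0, n2=0, n3=1, n4=1, n5=0, n6=1, n7=1 → 1; observed 1. Eliminates n3 stuck-at-0, n6 stuck-at-0, n7 stuck-at-0.
Test 3 (P=0, Q=1, R=1, S=0): fault-free n1=1, n2=1, n3=1, n4=1, n5=1, n6=0, n7=0 → 0; observed 0. Eliminates n5 stuck-at-0.
Test 4 (P=0, Q=0, R=0, S=1): fault-free n1=0, n2=1, n3=1, n4=0, n5=1, n6=1, n7=1 → 1; observed 0. Eliminates n2 stuck-at-0.
Only n4 stuck-at-1 is consistent with every test.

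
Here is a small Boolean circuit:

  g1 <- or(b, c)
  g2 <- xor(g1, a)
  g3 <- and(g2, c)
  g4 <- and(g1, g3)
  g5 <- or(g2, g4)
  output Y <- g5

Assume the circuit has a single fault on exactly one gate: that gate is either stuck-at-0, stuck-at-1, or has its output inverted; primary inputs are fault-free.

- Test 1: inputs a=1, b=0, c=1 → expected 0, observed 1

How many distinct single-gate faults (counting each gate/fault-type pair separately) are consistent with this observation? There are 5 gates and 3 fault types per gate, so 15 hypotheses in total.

10

Fault-free: g1=1, g2=0, g3=0, g4=0, g5=0 → 0. Observed 1.
  g1: stuck-at-0, inverted output ✓; others ✗
  g2: stuck-at-1, inverted output ✓; others ✗
  g3: stuck-at-1, inverted output ✓; others ✗
  g4: stuck-at-1, inverted output ✓; others ✗
  g5: stuck-at-1, inverted output ✓; others ✗
Consistent faults: {g1 stuck-at-0, g1 inverted output, g2 stuck-at-1, g2 inverted output, g3 stuck-at-1, g3 inverted output, g4 stuck-at-1, g4 inverted output, g5 stuck-at-1, g5 inverted output} — 10 in all.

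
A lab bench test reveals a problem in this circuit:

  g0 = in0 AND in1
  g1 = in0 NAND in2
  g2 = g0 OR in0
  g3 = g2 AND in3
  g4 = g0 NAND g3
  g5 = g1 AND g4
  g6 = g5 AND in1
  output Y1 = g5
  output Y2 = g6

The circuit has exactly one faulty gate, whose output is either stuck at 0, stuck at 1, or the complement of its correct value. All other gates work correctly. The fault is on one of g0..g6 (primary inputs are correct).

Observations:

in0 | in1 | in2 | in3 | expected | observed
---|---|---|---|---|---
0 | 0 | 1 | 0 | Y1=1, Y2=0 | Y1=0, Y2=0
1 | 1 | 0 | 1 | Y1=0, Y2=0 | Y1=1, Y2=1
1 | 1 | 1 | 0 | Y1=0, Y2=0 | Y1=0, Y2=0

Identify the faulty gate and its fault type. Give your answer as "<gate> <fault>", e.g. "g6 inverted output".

Fault-free values for test 1 (in0=0, in1=0, in2=1, in3=0): g0=0, g1=1, g2=0, g3=0, g4=1, g5=1, g6=0, giving Y1=1, Y2=0. Observed Y1=0, Y2=0.
Test 1: faults giving observed Y1=0, Y2=0 are {g1 stuck-at-0, g1 inverted output, g4 stuck-at-0, g4 inverted output, g5 stuck-at-0, g5 inverted output}.
Test 2 (in0=1, in1=1, in2=0, in3=1): fault-free g0=1, g1=1, g2=1, g3=1, g4=0, g5=0, g6=0 → Y1=0, Y2=0; observed Y1=1, Y2=1. Eliminates g1 stuck-at-0, g1 inverted output, g4 stuck-at-0, g5 stuck-at-0.
Test 3 (in0=1, in1=1, in2=1, in3=0): fault-free g0=1, g1=0, g2=1, g3=0, g4=1, g5=0, g6=0 → Y1=0, Y2=0; observed Y1=0, Y2=0. Eliminates g5 inverted output.
Only g4 inverted output is consistent with every test.

g4 inverted output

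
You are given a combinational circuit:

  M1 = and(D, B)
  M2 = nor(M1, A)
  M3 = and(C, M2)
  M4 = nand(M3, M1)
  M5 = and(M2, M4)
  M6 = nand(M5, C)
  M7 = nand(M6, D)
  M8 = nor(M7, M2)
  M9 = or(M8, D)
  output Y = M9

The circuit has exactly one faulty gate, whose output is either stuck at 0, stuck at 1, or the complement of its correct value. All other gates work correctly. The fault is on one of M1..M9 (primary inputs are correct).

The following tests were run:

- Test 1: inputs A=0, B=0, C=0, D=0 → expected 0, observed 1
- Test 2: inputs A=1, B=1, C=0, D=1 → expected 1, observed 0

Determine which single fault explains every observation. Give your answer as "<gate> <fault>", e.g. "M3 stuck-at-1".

M9 inverted output

Fault-free values for test 1 (A=0, B=0, C=0, D=0): M1=0, M2=1, M3=0, M4=1, M5=1, M6=1, M7=1, M8=0, M9=0, giving Y=0. Observed 1.
Test 1: faults giving observed 1 are {M8 stuck-at-1, M8 inverted output, M9 stuck-at-1, M9 inverted output}.
Test 2 (A=1, B=1, C=0, D=1): fault-free M1=1, M2=0, M3=0, M4=1, M5=0, M6=1, M7=0, M8=1, M9=1 → 1; observed 0. Eliminates M8 stuck-at-1, M8 inverted output, M9 stuck-at-1.
Only M9 inverted output is consistent with every test.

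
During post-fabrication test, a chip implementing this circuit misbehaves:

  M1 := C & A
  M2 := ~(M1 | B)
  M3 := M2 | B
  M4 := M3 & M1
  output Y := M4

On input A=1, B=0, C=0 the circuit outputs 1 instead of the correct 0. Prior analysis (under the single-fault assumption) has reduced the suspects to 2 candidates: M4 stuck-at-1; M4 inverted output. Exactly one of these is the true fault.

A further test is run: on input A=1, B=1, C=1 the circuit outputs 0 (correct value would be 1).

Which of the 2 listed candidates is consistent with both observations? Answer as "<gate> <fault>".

Evaluate each candidate on input A=1, B=1, C=1:
  M4 stuck-at-1: M1=1, M2=0, M3=1, M4=1 [stuck-at-1] → 1 — eliminated
  M4 inverted output: M1=1, M2=0, M3=1, M4=0 [inverted output] → 0 — matches
Only M4 inverted output reproduces the observed 0.

M4 inverted output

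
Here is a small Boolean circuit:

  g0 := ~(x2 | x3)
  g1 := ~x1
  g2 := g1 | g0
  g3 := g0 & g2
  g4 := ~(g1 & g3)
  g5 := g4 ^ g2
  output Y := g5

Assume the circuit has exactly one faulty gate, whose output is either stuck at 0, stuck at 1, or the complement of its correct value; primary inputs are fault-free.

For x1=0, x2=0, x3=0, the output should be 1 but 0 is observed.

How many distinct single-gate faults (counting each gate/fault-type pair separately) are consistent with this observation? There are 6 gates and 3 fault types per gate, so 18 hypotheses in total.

10

Fault-free: g0=1, g1=1, g2=1, g3=1, g4=0, g5=1 → 1. Observed 0.
  g0: stuck-at-0, inverted output ✓; others ✗
  g1: stuck-at-0, inverted output ✓; others ✗
  g2: none of the 3 fault types match ✗
  g3: stuck-at-0, inverted output ✓; others ✗
  g4: stuck-at-1, inverted output ✓; others ✗
  g5: stuck-at-0, inverted output ✓; others ✗
Consistent faults: {g0 stuck-at-0, g0 inverted output, g1 stuck-at-0, g1 inverted output, g3 stuck-at-0, g3 inverted output, g4 stuck-at-1, g4 inverted output, g5 stuck-at-0, g5 inverted output} — 10 in all.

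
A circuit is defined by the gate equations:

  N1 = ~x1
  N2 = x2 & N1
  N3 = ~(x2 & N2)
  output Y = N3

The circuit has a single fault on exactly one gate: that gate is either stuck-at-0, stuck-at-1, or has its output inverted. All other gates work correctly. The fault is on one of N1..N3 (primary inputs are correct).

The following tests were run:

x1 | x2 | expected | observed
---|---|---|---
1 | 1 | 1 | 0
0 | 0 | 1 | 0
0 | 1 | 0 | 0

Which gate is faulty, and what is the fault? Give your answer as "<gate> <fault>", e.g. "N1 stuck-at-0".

Fault-free values for test 1 (x1=1, x2=1): N1=0, N2=0, N3=1, giving Y=1. Observed 0.
Test 1: faults giving observed 0 are {N1 stuck-at-1, N1 inverted output, N2 stuck-at-1, N2 inverted output, N3 stuck-at-0, N3 inverted output}.
Test 2 (x1=0, x2=0): fault-free N1=1, N2=0, N3=1 → 1; observed 0. Eliminates N1 stuck-at-1, N1 inverted output, N2 stuck-at-1, N2 inverted output.
Test 3 (x1=0, x2=1): fault-free N1=1, N2=1, N3=0 → 0; observed 0. Eliminates N3 inverted output.
Only N3 stuck-at-0 is consistent with every test.

N3 stuck-at-0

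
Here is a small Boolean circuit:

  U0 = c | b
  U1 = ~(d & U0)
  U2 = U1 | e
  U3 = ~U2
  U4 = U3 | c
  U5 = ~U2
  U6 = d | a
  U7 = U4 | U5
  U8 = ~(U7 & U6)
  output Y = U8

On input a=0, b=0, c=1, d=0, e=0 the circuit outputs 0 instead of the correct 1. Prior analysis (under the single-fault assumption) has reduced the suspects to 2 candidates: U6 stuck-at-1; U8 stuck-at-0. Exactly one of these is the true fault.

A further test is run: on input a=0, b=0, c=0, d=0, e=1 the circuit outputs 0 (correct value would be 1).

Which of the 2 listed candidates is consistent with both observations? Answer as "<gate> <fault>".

Evaluate each candidate on input a=0, b=0, c=0, d=0, e=1:
  U6 stuck-at-1: U0=0, U1=1, U2=1, U3=0, U4=0, U5=0, U6=1 [stuck-at-1], U7=0, U8=1 → 1 — eliminated
  U8 stuck-at-0: U0=0, U1=1, U2=1, U3=0, U4=0, U5=0, U6=0, U7=0, U8=0 [stuck-at-0] → 0 — matches
Only U8 stuck-at-0 reproduces the observed 0.

U8 stuck-at-0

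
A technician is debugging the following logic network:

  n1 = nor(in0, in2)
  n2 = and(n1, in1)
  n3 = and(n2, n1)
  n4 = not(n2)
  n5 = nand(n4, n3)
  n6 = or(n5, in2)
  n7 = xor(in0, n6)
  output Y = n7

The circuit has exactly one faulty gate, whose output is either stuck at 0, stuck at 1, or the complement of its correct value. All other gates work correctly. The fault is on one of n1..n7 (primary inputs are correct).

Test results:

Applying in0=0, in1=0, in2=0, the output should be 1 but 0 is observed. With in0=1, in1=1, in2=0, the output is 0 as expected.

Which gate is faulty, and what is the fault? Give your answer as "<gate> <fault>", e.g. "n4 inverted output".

n7 stuck-at-0

Fault-free values for test 1 (in0=0, in1=0, in2=0): n1=1, n2=0, n3=0, n4=1, n5=1, n6=1, n7=1, giving Y=1. Observed 0.
Test 1: faults giving observed 0 are {n3 stuck-at-1, n3 inverted output, n5 stuck-at-0, n5 inverted output, n6 stuck-at-0, n6 inverted output, n7 stuck-at-0, n7 inverted output}.
Test 2 (in0=1, in1=1, in2=0): fault-free n1=0, n2=0, n3=0, n4=1, n5=1, n6=1, n7=0 → 0; observed 0. Eliminates n3 stuck-at-1, n3 inverted output, n5 stuck-at-0, n5 inverted output, n6 stuck-at-0, n6 inverted output, n7 inverted output.
Only n7 stuck-at-0 is consistent with every test.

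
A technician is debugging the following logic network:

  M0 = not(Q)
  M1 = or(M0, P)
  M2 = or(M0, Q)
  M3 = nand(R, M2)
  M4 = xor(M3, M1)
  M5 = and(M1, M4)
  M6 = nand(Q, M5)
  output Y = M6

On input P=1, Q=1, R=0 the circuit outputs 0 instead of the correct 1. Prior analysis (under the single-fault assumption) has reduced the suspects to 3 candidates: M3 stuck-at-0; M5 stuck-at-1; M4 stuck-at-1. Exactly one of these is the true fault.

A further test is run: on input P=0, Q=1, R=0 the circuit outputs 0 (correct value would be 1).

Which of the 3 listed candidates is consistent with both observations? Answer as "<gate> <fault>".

M5 stuck-at-1

Evaluate each candidate on input P=0, Q=1, R=0:
  M3 stuck-at-0: M0=0, M1=0, M2=1, M3=0 [stuck-at-0], M4=0, M5=0, M6=1 → 1 — eliminated
  M5 stuck-at-1: M0=0, M1=0, M2=1, M3=1, M4=1, M5=1 [stuck-at-1], M6=0 → 0 — matches
  M4 stuck-at-1: M0=0, M1=0, M2=1, M3=1, M4=1 [stuck-at-1], M5=0, M6=1 → 1 — eliminated
Only M5 stuck-at-1 reproduces the observed 0.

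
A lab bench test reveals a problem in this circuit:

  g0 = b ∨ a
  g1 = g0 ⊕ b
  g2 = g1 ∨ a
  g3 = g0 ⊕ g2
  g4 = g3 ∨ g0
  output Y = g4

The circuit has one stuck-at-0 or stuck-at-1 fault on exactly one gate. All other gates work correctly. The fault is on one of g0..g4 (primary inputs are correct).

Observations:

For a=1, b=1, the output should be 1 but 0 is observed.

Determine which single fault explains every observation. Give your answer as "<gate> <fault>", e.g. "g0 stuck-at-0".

Fault-free values for test 1 (a=1, b=1): g0=1, g1=0, g2=1, g3=0, g4=1, giving Y=1. Observed 0.
Test 1: faults giving observed 0 are {g4 stuck-at-0}.
Only g4 stuck-at-0 is consistent with every test.

g4 stuck-at-0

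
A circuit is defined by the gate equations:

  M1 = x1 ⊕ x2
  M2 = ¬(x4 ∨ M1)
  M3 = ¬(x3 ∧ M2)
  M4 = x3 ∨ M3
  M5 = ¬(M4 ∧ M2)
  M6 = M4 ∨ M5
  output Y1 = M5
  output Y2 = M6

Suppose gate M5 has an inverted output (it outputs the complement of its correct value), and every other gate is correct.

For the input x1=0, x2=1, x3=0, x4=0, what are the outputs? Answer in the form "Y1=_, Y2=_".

Y1=0, Y2=1

Propagate with M5 forced: M1=1, M2=0, M3=1, M4=1, M5=0 [inverted output], M6=1.
So the outputs are Y1=0, Y2=1. (Without the fault they would be Y1=1, Y2=1.)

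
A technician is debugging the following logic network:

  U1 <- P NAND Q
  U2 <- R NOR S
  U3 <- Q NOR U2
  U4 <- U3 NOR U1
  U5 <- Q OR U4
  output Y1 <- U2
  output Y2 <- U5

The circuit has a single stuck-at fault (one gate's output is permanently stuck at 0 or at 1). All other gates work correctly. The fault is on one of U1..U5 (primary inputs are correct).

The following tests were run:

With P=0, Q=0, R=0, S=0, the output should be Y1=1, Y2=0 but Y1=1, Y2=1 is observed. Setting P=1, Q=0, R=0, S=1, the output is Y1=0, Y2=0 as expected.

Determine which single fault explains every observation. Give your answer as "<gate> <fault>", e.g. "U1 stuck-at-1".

Fault-free values for test 1 (P=0, Q=0, R=0, S=0): U1=1, U2=1, U3=0, U4=0, U5=0, giving Y1=1, Y2=0. Observed Y1=1, Y2=1.
Test 1: faults giving observed Y1=1, Y2=1 are {U1 stuck-at-0, U4 stuck-at-1, U5 stuck-at-1}.
Test 2 (P=1, Q=0, R=0, S=1): fault-free U1=1, U2=0, U3=1, U4=0, U5=0 → Y1=0, Y2=0; observed Y1=0, Y2=0. Eliminates U4 stuck-at-1, U5 stuck-at-1.
Only U1 stuck-at-0 is consistent with every test.

U1 stuck-at-0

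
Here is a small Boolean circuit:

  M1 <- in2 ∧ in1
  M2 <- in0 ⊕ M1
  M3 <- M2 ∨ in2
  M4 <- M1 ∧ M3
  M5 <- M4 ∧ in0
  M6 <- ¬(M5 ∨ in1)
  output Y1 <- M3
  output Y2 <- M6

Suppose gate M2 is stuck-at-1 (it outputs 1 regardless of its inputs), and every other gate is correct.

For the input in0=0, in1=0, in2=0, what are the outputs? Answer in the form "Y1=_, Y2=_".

Y1=1, Y2=1

Propagate with M2 forced: M1=0, M2=1 [stuck-at-1], M3=1, M4=0, M5=0, M6=1.
So the outputs are Y1=1, Y2=1. (Without the fault they would be Y1=0, Y2=1.)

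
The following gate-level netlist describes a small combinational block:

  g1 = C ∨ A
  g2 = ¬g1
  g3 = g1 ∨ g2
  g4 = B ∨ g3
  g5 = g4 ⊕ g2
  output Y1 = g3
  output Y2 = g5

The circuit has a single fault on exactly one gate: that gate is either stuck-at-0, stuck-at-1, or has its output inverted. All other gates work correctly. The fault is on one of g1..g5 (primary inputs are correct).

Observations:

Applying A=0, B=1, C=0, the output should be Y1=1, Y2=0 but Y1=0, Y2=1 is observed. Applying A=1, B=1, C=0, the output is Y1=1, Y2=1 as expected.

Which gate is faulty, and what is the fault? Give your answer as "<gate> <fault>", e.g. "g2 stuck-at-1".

g2 stuck-at-0

Fault-free values for test 1 (A=0, B=1, C=0): g1=0, g2=1, g3=1, g4=1, g5=0, giving Y1=1, Y2=0. Observed Y1=0, Y2=1.
Test 1: faults giving observed Y1=0, Y2=1 are {g2 stuck-at-0, g2 inverted output}.
Test 2 (A=1, B=1, C=0): fault-free g1=1, g2=0, g3=1, g4=1, g5=1 → Y1=1, Y2=1; observed Y1=1, Y2=1. Eliminates g2 inverted output.
Only g2 stuck-at-0 is consistent with every test.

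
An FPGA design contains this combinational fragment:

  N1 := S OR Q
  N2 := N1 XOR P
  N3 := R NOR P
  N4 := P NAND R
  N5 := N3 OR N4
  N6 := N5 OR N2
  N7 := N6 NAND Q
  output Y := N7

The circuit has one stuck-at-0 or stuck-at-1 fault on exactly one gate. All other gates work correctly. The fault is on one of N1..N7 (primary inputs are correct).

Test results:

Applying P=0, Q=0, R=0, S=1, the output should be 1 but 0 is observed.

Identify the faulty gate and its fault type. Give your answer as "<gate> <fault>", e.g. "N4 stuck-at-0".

N7 stuck-at-0

Fault-free values for test 1 (P=0, Q=0, R=0, S=1): N1=1, N2=1, N3=1, N4=1, N5=1, N6=1, N7=1, giving Y=1. Observed 0.
Test 1: faults giving observed 0 are {N7 stuck-at-0}.
Only N7 stuck-at-0 is consistent with every test.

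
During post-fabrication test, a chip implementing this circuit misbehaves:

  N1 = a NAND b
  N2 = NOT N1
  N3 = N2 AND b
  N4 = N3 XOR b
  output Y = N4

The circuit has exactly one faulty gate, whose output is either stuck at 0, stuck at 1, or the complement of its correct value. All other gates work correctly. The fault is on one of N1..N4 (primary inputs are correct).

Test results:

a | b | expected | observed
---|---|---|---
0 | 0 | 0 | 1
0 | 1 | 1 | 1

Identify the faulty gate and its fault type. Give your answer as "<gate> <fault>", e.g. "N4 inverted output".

Fault-free values for test 1 (a=0, b=0): N1=1, N2=0, N3=0, N4=0, giving Y=0. Observed 1.
Test 1: faults giving observed 1 are {N3 stuck-at-1, N3 inverted output, N4 stuck-at-1, N4 inverted output}.
Test 2 (a=0, b=1): fault-free N1=1, N2=0, N3=0, N4=1 → 1; observed 1. Eliminates N3 stuck-at-1, N3 inverted output, N4 inverted output.
Only N4 stuck-at-1 is consistent with every test.

N4 stuck-at-1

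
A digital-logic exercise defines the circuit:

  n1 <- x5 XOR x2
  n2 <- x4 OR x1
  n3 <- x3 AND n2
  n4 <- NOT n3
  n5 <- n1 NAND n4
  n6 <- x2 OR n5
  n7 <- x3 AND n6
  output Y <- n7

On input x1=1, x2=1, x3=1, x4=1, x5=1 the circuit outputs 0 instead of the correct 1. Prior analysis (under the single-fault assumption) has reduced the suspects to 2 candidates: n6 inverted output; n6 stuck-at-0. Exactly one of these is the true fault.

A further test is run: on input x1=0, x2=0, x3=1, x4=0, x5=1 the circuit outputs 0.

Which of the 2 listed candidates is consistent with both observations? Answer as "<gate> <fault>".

Evaluate each candidate on input x1=0, x2=0, x3=1, x4=0, x5=1:
  n6 inverted output: n1=1, n2=0, n3=0, n4=1, n5=0, n6=1 [inverted output], n7=1 → 1 — eliminated
  n6 stuck-at-0: n1=1, n2=0, n3=0, n4=1, n5=0, n6=0 [stuck-at-0], n7=0 → 0 — matches
Only n6 stuck-at-0 reproduces the observed 0.

n6 stuck-at-0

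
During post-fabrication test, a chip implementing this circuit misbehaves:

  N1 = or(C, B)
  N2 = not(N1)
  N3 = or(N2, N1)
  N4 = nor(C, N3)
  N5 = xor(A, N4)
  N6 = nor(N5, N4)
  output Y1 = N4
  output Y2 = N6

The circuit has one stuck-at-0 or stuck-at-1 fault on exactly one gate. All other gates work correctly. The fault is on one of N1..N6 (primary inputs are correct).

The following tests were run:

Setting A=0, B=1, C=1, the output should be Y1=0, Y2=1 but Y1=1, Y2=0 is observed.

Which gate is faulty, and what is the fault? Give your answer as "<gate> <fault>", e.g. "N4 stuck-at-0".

Fault-free values for test 1 (A=0, B=1, C=1): N1=1, N2=0, N3=1, N4=0, N5=0, N6=1, giving Y1=0, Y2=1. Observed Y1=1, Y2=0.
Test 1: faults giving observed Y1=1, Y2=0 are {N4 stuck-at-1}.
Only N4 stuck-at-1 is consistent with every test.

N4 stuck-at-1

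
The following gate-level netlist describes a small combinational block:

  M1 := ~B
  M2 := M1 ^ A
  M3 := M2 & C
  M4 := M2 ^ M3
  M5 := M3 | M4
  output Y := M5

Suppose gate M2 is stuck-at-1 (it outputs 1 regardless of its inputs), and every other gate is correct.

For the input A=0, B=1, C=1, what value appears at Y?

Propagate with M2 forced: M1=0, M2=1 [stuck-at-1], M3=1, M4=0, M5=1.
So Y = 1. (Without the fault it would be 0.)

1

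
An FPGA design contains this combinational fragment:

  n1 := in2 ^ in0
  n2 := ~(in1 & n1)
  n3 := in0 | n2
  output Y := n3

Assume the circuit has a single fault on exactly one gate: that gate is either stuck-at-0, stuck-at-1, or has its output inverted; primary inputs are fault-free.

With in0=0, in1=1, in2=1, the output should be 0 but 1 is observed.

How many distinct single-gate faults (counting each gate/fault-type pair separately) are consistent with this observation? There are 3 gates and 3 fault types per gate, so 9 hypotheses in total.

Fault-free: n1=1, n2=0, n3=0 → 0. Observed 1.
  n1 stuck-at-0: output 1 ✓
  n1 stuck-at-1: output 0 ✗
  n1 inverted output: output 1 ✓
  n2 stuck-at-0: output 0 ✗
  n2 stuck-at-1: output 1 ✓
  n2 inverted output: output 1 ✓
  n3 stuck-at-0: output 0 ✗
  n3 stuck-at-1: output 1 ✓
  n3 inverted output: output 1 ✓
Consistent faults: {n1 stuck-at-0, n1 inverted output, n2 stuck-at-1, n2 inverted output, n3 stuck-at-1, n3 inverted output} — 6 in all.

6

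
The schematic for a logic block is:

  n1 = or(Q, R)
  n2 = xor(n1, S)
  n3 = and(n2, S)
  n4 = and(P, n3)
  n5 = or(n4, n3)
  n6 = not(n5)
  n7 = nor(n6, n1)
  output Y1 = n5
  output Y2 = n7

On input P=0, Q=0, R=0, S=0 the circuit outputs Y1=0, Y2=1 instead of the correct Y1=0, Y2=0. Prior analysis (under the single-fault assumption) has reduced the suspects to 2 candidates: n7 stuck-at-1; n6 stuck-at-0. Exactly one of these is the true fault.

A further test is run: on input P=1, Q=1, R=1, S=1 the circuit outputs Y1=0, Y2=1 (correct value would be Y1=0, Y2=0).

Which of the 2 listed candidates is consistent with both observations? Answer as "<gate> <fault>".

Evaluate each candidate on input P=1, Q=1, R=1, S=1:
  n7 stuck-at-1: n1=1, n2=0, n3=0, n4=0, n5=0, n6=1, n7=1 [stuck-at-1] → Y1=0, Y2=1 — matches
  n6 stuck-at-0: n1=1, n2=0, n3=0, n4=0, n5=0, n6=0 [stuck-at-0], n7=0 → Y1=0, Y2=0 — eliminated
Only n7 stuck-at-1 reproduces the observed Y1=0, Y2=1.

n7 stuck-at-1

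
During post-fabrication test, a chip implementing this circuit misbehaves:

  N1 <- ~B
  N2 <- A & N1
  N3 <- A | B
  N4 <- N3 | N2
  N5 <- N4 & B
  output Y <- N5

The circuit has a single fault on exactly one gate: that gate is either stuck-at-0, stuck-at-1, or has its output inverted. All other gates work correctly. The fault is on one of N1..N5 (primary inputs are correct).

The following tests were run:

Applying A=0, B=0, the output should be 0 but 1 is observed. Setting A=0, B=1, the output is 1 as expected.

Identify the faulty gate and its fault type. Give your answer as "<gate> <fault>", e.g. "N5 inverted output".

Fault-free values for test 1 (A=0, B=0): N1=1, N2=0, N3=0, N4=0, N5=0, giving Y=0. Observed 1.
Test 1: faults giving observed 1 are {N5 stuck-at-1, N5 inverted output}.
Test 2 (A=0, B=1): fault-free N1=0, N2=0, N3=1, N4=1, N5=1 → 1; observed 1. Eliminates N5 inverted output.
Only N5 stuck-at-1 is consistent with every test.

N5 stuck-at-1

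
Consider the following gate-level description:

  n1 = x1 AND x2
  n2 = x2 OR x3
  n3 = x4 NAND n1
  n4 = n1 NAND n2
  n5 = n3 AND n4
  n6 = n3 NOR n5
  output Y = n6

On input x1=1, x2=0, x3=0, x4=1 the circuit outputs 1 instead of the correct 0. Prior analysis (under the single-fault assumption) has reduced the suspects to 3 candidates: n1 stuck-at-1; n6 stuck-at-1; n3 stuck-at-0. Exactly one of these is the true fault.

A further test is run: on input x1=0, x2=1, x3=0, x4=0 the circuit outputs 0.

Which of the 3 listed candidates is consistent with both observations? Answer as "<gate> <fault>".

n1 stuck-at-1

Evaluate each candidate on input x1=0, x2=1, x3=0, x4=0:
  n1 stuck-at-1: n1=1 [stuck-at-1], n2=1, n3=1, n4=0, n5=0, n6=0 → 0 — matches
  n6 stuck-at-1: n1=0, n2=1, n3=1, n4=1, n5=1, n6=1 [stuck-at-1] → 1 — eliminated
  n3 stuck-at-0: n1=0, n2=1, n3=0 [stuck-at-0], n4=1, n5=0, n6=1 → 1 — eliminated
Only n1 stuck-at-1 reproduces the observed 0.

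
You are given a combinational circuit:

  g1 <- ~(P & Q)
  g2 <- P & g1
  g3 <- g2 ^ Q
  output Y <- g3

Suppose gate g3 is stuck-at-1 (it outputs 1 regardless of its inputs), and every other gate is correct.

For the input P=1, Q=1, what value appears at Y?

Propagate with g3 forced: g1=0, g2=0, g3=1 [stuck-at-1].
So Y = 1. (Same as the fault-free value — the fault is masked on this input.)

1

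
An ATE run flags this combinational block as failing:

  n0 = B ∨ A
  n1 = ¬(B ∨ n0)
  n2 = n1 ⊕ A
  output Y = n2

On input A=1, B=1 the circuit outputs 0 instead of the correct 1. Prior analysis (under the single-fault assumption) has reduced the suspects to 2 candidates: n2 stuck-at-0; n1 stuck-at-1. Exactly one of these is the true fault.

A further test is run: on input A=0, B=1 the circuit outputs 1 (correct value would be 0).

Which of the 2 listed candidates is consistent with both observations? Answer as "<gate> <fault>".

Evaluate each candidate on input A=0, B=1:
  n2 stuck-at-0: n0=1, n1=0, n2=0 [stuck-at-0] → 0 — eliminated
  n1 stuck-at-1: n0=1, n1=1 [stuck-at-1], n2=1 → 1 — matches
Only n1 stuck-at-1 reproduces the observed 1.

n1 stuck-at-1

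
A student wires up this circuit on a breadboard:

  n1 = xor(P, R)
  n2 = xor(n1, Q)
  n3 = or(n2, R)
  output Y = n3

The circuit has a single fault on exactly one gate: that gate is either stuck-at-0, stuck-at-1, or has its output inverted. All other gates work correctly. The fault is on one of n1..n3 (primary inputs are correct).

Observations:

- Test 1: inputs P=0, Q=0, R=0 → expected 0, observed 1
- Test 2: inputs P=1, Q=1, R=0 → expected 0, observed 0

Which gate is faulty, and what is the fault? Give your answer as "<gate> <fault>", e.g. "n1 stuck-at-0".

n1 stuck-at-1

Fault-free values for test 1 (P=0, Q=0, R=0): n1=0, n2=0, n3=0, giving Y=0. Observed 1.
Test 1: faults giving observed 1 are {n1 stuck-at-1, n1 inverted output, n2 stuck-at-1, n2 inverted output, n3 stuck-at-1, n3 inverted output}.
Test 2 (P=1, Q=1, R=0): fault-free n1=1, n2=0, n3=0 → 0; observed 0. Eliminates n1 inverted output, n2 stuck-at-1, n2 inverted output, n3 stuck-at-1, n3 inverted output.
Only n1 stuck-at-1 is consistent with every test.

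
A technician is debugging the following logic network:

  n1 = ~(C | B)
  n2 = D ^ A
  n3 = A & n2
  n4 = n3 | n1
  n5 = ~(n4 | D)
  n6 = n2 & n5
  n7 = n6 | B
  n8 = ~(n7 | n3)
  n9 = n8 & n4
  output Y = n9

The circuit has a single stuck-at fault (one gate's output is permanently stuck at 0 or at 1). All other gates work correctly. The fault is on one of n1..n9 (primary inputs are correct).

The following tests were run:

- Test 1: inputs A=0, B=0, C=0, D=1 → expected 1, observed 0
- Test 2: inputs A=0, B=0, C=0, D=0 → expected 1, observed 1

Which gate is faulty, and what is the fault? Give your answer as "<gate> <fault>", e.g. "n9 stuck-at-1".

n5 stuck-at-1

Fault-free values for test 1 (A=0, B=0, C=0, D=1): n1=1, n2=1, n3=0, n4=1, n5=0, n6=0, n7=0, n8=1, n9=1, giving Y=1. Observed 0.
Test 1: faults giving observed 0 are {n1 stuck-at-0, n3 stuck-at-1, n4 stuck-at-0, n5 stuck-at-1, n6 stuck-at-1, n7 stuck-at-1, n8 stuck-at-0, n9 stuck-at-0}.
Test 2 (A=0, B=0, C=0, D=0): fault-free n1=1, n2=0, n3=0, n4=1, n5=0, n6=0, n7=0, n8=1, n9=1 → 1; observed 1. Eliminates n1 stuck-at-0, n3 stuck-at-1, n4 stuck-at-0, n6 stuck-at-1, n7 stuck-at-1, n8 stuck-at-0, n9 stuck-at-0.
Only n5 stuck-at-1 is consistent with every test.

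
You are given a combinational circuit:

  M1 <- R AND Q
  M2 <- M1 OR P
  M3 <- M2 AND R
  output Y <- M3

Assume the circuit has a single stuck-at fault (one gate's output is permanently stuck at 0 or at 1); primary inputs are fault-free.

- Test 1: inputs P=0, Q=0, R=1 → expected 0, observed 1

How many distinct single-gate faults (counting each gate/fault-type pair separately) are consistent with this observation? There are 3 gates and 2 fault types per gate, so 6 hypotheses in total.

Fault-free: M1=0, M2=0, M3=0 → 0. Observed 1.
  M1 stuck-at-0: output 0 ✗
  M1 stuck-at-1: output 1 ✓
  M2 stuck-at-0: output 0 ✗
  M2 stuck-at-1: output 1 ✓
  M3 stuck-at-0: output 0 ✗
  M3 stuck-at-1: output 1 ✓
Consistent faults: {M1 stuck-at-1, M2 stuck-at-1, M3 stuck-at-1} — 3 in all.

3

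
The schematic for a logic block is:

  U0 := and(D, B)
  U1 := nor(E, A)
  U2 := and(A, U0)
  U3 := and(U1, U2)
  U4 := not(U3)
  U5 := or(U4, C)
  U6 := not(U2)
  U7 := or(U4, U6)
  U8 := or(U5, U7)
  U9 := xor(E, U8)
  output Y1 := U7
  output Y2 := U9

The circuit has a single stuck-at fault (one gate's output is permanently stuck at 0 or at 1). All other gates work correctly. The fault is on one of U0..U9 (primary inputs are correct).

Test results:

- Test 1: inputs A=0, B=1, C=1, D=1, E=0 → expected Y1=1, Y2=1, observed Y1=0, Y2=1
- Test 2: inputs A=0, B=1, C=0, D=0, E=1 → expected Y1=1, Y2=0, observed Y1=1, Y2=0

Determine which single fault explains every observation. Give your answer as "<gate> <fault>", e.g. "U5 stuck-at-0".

U2 stuck-at-1

Fault-free values for test 1 (A=0, B=1, C=1, D=1, E=0): U0=1, U1=1, U2=0, U3=0, U4=1, U5=1, U6=1, U7=1, U8=1, U9=1, giving Y1=1, Y2=1. Observed Y1=0, Y2=1.
Test 1: faults giving observed Y1=0, Y2=1 are {U2 stuck-at-1, U7 stuck-at-0}.
Test 2 (A=0, B=1, C=0, D=0, E=1): fault-free U0=0, U1=0, U2=0, U3=0, U4=1, U5=1, U6=1, U7=1, U8=1, U9=0 → Y1=1, Y2=0; observed Y1=1, Y2=0. Eliminates U7 stuck-at-0.
Only U2 stuck-at-1 is consistent with every test.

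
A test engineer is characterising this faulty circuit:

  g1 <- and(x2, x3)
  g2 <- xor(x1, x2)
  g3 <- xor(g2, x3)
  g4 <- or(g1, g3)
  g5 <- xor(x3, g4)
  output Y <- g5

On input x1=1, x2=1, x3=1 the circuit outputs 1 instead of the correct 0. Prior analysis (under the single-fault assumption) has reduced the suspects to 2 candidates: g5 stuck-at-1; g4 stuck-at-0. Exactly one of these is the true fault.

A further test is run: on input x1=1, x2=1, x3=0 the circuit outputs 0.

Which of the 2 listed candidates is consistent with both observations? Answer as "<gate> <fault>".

g4 stuck-at-0

Evaluate each candidate on input x1=1, x2=1, x3=0:
  g5 stuck-at-1: g1=0, g2=0, g3=0, g4=0, g5=1 [stuck-at-1] → 1 — eliminated
  g4 stuck-at-0: g1=0, g2=0, g3=0, g4=0 [stuck-at-0], g5=0 → 0 — matches
Only g4 stuck-at-0 reproduces the observed 0.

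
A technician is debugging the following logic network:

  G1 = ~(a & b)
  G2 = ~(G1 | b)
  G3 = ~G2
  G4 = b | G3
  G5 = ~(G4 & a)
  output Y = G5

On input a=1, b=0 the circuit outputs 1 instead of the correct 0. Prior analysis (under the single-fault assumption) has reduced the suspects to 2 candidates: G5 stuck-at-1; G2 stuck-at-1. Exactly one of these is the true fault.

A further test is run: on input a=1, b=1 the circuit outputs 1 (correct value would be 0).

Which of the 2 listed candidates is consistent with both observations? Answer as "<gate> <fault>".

G5 stuck-at-1

Evaluate each candidate on input a=1, b=1:
  G5 stuck-at-1: G1=0, G2=0, G3=1, G4=1, G5=1 [stuck-at-1] → 1 — matches
  G2 stuck-at-1: G1=0, G2=1 [stuck-at-1], G3=0, G4=1, G5=0 → 0 — eliminated
Only G5 stuck-at-1 reproduces the observed 1.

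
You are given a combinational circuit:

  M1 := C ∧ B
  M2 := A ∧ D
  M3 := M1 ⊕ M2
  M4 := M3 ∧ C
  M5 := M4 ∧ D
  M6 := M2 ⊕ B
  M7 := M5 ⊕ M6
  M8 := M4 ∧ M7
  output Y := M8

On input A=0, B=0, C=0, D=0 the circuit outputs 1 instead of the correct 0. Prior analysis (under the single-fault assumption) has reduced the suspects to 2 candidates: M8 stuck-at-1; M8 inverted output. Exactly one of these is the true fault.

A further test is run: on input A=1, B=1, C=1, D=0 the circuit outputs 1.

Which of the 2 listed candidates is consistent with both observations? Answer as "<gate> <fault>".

Evaluate each candidate on input A=1, B=1, C=1, D=0:
  M8 stuck-at-1: M1=1, M2=0, M3=1, M4=1, M5=0, M6=1, M7=1, M8=1 [stuck-at-1] → 1 — matches
  M8 inverted output: M1=1, M2=0, M3=1, M4=1, M5=0, M6=1, M7=1, M8=0 [inverted output] → 0 — eliminated
Only M8 stuck-at-1 reproduces the observed 1.

M8 stuck-at-1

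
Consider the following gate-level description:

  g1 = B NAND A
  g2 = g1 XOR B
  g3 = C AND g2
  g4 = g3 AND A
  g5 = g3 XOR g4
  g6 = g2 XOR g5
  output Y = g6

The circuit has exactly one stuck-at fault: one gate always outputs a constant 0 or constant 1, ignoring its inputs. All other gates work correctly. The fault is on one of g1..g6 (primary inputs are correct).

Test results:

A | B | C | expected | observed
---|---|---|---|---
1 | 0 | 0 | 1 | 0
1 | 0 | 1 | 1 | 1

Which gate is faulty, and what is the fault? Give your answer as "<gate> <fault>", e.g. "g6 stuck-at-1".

g4 stuck-at-1

Fault-free values for test 1 (A=1, B=0, C=0): g1=1, g2=1, g3=0, g4=0, g5=0, g6=1, giving Y=1. Observed 0.
Test 1: faults giving observed 0 are {g1 stuck-at-0, g2 stuck-at-0, g4 stuck-at-1, g5 stuck-at-1, g6 stuck-at-0}.
Test 2 (A=1, B=0, C=1): fault-free g1=1, g2=1, g3=1, g4=1, g5=0, g6=1 → 1; observed 1. Eliminates g1 stuck-at-0, g2 stuck-at-0, g5 stuck-at-1, g6 stuck-at-0.
Only g4 stuck-at-1 is consistent with every test.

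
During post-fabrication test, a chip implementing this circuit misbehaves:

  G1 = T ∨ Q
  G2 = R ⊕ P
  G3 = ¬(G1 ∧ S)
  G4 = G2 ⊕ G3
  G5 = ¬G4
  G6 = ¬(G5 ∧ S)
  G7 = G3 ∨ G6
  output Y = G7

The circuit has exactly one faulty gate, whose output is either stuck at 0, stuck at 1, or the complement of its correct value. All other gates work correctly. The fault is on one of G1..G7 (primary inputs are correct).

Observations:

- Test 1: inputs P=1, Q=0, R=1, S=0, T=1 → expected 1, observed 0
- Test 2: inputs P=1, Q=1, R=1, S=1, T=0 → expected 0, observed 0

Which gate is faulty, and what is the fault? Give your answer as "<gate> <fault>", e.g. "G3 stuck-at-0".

Fault-free values for test 1 (P=1, Q=0, R=1, S=0, T=1): G1=1, G2=0, G3=1, G4=1, G5=0, G6=1, G7=1, giving Y=1. Observed 0.
Test 1: faults giving observed 0 are {G7 stuck-at-0, G7 inverted output}.
Test 2 (P=1, Q=1, R=1, S=1, T=0): fault-free G1=1, G2=0, G3=0, G4=0, G5=1, G6=0, G7=0 → 0; observed 0. Eliminates G7 inverted output.
Only G7 stuck-at-0 is consistent with every test.

G7 stuck-at-0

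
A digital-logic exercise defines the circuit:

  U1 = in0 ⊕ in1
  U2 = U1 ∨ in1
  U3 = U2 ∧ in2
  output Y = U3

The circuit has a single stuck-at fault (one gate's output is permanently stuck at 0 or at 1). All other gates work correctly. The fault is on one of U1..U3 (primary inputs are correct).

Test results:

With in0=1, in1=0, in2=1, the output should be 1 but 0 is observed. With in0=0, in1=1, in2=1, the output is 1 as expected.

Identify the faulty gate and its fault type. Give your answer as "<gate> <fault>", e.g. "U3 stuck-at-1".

U1 stuck-at-0

Fault-free values for test 1 (in0=1, in1=0, in2=1): U1=1, U2=1, U3=1, giving Y=1. Observed 0.
Test 1: faults giving observed 0 are {U1 stuck-at-0, U2 stuck-at-0, U3 stuck-at-0}.
Test 2 (in0=0, in1=1, in2=1): fault-free U1=1, U2=1, U3=1 → 1; observed 1. Eliminates U2 stuck-at-0, U3 stuck-at-0.
Only U1 stuck-at-0 is consistent with every test.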